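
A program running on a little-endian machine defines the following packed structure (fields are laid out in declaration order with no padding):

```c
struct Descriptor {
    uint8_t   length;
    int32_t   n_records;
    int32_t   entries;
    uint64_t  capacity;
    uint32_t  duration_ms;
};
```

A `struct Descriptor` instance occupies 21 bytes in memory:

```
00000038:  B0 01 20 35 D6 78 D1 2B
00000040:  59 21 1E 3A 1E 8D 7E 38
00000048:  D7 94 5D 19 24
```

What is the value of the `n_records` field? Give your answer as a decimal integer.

-701161471

`n_records` follows `length` (1 byte), so it starts at byte offset 1 and occupies 4 bytes.
Bytes at offsets 1..4: 01 20 35 D6.
Little-endian stores the least-significant byte at the lowest address.
Reassemble most-significant byte first: D6 35 20 01 → 0xD6352001.
Top bit is set, so as a signed 32-bit value this is 0xD6352001 − 2^32 = -701161471.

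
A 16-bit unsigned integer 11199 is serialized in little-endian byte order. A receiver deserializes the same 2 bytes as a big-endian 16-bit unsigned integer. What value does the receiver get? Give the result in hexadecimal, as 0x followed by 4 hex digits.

0xBF2B

11199 in 16-bit hexadecimal is 0x2BBF.
Stored little-endian, the bytes at ascending addresses are BF 2B.
Read back as big-endian, the last byte is least significant, giving 0xBF2B.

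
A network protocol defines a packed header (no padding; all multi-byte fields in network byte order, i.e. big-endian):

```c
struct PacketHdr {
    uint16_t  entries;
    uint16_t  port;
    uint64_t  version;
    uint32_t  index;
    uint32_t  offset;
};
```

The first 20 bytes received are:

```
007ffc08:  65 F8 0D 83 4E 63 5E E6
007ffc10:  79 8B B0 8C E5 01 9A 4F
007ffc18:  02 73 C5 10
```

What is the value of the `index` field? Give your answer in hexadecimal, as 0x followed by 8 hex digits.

0xE5019A4F

`index` follows `entries` (2 B), `port` (2 B), `version` (8 B), so it starts at offset 2 + 2 + 8 = 12 and occupies 4 bytes.
Bytes at offsets 12..15: E5 01 9A 4F.
Big-endian stores the most-significant byte at the lowest address.
The bytes are already most-significant first: 0xE5019A4F.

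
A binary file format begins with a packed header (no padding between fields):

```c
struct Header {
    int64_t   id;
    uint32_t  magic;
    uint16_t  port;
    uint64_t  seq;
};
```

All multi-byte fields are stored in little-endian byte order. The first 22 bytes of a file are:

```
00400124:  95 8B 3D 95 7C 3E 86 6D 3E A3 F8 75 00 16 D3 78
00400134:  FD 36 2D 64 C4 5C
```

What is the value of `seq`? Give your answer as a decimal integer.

6684577892283545811

`seq` follows `id` (8 B), `magic` (4 B), `port` (2 B), so it starts at offset 8 + 4 + 2 = 14 and occupies 8 bytes.
Bytes at offsets 14..21: D3 78 FD 36 2D 64 C4 5C.
Little-endian: lowest address holds the least-significant byte.
Reassemble most-significant byte first: 5C C4 64 2D 36 FD 78 D3 → 0x5CC4642D36FD78D3.
0x5CC4642D36FD78D3 = 6684577892283545811.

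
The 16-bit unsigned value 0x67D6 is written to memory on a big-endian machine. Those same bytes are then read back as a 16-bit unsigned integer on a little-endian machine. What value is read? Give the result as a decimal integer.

54887

Stored big-endian, the bytes at ascending addresses are 67 D6.
Read back as little-endian, the first byte is least significant, giving 0xD667.
0xD667 = 54887.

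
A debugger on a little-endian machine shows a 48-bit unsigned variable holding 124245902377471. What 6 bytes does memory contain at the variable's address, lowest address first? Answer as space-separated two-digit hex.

FF 41 E0 40 00 71

124245902377471 in hexadecimal, padded to 48 bits, is 0x710040E041FF.
Split into bytes (most-significant first): 71 00 40 E0 41 FF.
Little-endian stores the least-significant byte at the lowest address.
So at ascending addresses the bytes are FF 41 E0 40 00 71.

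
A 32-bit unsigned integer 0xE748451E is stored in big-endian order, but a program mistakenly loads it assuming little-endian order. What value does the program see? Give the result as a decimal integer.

Stored big-endian, the bytes at ascending addresses are E7 48 45 1E.
Read back as little-endian, the first byte is least significant, giving 0x1E4548E7.
0x1E4548E7 = 507857127.

507857127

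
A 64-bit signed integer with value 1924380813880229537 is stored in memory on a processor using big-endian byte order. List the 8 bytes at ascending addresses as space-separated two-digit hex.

1924380813880229537 in hexadecimal, padded to 64 bits, is 0x1AB4C62787E87EA1.
Split into bytes (most-significant first): 1A B4 C6 27 87 E8 7E A1.
In big-endian order the high byte comes first in memory.
So the memory order matches the most-significant-first order: 1A B4 C6 27 87 E8 7E A1.

1A B4 C6 27 87 E8 7E A1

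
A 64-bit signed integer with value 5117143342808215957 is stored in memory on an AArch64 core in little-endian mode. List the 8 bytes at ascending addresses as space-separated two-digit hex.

95 B1 D6 2C C2 BE 03 47

5117143342808215957 in hexadecimal, padded to 64 bits, is 0x4703BEC22CD6B195.
Split into bytes (most-significant first): 47 03 BE C2 2C D6 B1 95.
Little-endian: lowest address holds the least-significant byte.
So at ascending addresses the bytes are 95 B1 D6 2C C2 BE 03 47.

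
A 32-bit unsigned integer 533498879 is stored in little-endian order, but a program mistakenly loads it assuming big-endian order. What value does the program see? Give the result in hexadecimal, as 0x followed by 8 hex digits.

0xFF8BCC1F

533498879 in 32-bit hexadecimal is 0x1FCC8BFF.
Stored little-endian, the bytes at ascending addresses are FF 8B CC 1F.
Read back as big-endian, the last byte is least significant, giving 0xFF8BCC1F.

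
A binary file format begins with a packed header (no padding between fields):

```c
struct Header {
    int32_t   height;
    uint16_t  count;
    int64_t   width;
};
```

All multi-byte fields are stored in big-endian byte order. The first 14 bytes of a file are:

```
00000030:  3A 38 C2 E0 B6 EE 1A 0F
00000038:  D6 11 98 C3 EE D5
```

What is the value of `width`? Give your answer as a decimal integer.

`width` follows `height` (4 B), `count` (2 B), so it starts at offset 4 + 2 = 6 and occupies 8 bytes.
Bytes at offsets 6..13: 1A 0F D6 11 98 C3 EE D5.
In big-endian order the high byte comes first in memory.
The bytes are already most-significant first: 0x1A0FD61198C3EED5.
0x1A0FD61198C3EED5 = 1877954940702551765.

1877954940702551765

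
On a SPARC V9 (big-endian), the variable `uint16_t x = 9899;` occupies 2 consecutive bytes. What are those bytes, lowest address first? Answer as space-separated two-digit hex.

26 AB

9899 in hexadecimal, padded to 16 bits, is 0x26AB.
Split into bytes (most-significant first): 26 AB.
Big-endian: lowest address holds the most-significant byte.
So the memory order matches the most-significant-first order: 26 AB.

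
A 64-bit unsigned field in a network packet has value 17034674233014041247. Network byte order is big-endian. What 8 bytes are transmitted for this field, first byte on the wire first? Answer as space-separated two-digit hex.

EC 67 51 F6 1B 4D 3A 9F

17034674233014041247 in hexadecimal, padded to 64 bits, is 0xEC6751F61B4D3A9F.
Split into bytes (most-significant first): EC 67 51 F6 1B 4D 3A 9F.
Big-endian stores the most-significant byte at the lowest address.
So the memory order matches the most-significant-first order: EC 67 51 F6 1B 4D 3A 9F.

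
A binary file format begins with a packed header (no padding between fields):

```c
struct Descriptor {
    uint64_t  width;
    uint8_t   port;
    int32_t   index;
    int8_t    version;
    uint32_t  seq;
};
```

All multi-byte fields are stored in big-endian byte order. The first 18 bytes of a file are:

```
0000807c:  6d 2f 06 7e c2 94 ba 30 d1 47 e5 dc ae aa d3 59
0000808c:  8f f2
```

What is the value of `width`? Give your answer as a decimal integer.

7867514215539718704

`width` is the first field, at byte offset 0, occupying 8 bytes.
Bytes at offsets 0..7: 6D 2F 06 7E C2 94 BA 30.
Big-endian stores the most-significant byte at the lowest address.
The bytes are already most-significant first: 0x6D2F067EC294BA30.
0x6D2F067EC294BA30 = 7867514215539718704.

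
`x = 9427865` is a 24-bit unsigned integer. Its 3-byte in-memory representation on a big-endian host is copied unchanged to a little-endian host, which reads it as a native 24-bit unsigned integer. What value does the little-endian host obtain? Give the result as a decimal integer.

10083215

9427865 in 24-bit hexadecimal is 0x8FDB99.
Stored big-endian, the bytes at ascending addresses are 8F DB 99.
Read back as little-endian, the first byte is least significant, giving 0x99DB8F.
0x99DB8F = 10083215.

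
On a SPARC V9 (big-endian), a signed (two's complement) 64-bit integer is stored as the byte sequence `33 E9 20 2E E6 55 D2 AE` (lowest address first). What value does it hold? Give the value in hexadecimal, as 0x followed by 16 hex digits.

Big-endian stores the most-significant byte at the lowest address.
The bytes are already most-significant first: 0x33E9202EE655D2AE.

0x33E9202EE655D2AE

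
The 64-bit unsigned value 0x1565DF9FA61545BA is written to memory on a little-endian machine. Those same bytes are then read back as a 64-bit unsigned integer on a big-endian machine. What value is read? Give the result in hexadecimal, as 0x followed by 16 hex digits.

0xBA4515A69FDF6515

Stored little-endian, the bytes at ascending addresses are BA 45 15 A6 9F DF 65 15.
Read back as big-endian, the last byte is least significant, giving 0xBA4515A69FDF6515.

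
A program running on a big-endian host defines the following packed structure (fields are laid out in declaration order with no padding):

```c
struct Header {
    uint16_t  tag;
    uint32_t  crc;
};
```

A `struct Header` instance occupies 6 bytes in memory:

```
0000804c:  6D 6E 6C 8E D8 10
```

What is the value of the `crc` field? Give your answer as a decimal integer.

1821300752

`crc` follows `tag` (2 bytes), so it starts at byte offset 2 and occupies 4 bytes.
Bytes at offsets 2..5: 6C 8E D8 10.
Big-endian stores the most-significant byte at the lowest address.
The bytes are already most-significant first: 0x6C8ED810.
0x6C8ED810 = 1821300752.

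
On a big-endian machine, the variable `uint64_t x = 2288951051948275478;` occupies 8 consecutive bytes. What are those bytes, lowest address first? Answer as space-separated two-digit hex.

1F C3 FC DA B7 A2 37 16

2288951051948275478 in hexadecimal, padded to 64 bits, is 0x1FC3FCDAB7A23716.
Split into bytes (most-significant first): 1F C3 FC DA B7 A2 37 16.
Big-endian stores the most-significant byte at the lowest address.
So the memory order matches the most-significant-first order: 1F C3 FC DA B7 A2 37 16.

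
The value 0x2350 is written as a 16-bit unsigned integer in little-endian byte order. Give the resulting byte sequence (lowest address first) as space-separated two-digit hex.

Split into bytes (most-significant first): 23 50.
In little-endian order the low byte comes first in memory.
So at ascending addresses the bytes are 50 23.

50 23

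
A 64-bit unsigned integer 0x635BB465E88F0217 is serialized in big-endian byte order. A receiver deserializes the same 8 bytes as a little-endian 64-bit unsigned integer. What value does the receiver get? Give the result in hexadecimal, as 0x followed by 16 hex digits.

0x17028FE865B45B63

Stored big-endian, the bytes at ascending addresses are 63 5B B4 65 E8 8F 02 17.
Read back as little-endian, the first byte is least significant, giving 0x17028FE865B45B63.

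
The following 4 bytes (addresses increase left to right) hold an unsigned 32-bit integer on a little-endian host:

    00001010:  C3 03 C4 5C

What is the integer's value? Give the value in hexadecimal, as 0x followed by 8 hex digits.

0x5CC403C3

In little-endian order the low byte comes first in memory.
Reassemble most-significant byte first: 5C C4 03 C3 → 0x5CC403C3.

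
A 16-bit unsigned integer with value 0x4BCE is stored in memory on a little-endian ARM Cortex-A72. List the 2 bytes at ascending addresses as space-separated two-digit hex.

CE 4B

Split into bytes (most-significant first): 4B CE.
In little-endian order the low byte comes first in memory.
So at ascending addresses the bytes are CE 4B.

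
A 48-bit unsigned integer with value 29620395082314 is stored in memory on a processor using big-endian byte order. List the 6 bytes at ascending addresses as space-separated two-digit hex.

29620395082314 in hexadecimal, padded to 48 bits, is 0x1AF08920824A.
Split into bytes (most-significant first): 1A F0 89 20 82 4A.
Big-endian: lowest address holds the most-significant byte.
So the memory order matches the most-significant-first order: 1A F0 89 20 82 4A.

1A F0 89 20 82 4A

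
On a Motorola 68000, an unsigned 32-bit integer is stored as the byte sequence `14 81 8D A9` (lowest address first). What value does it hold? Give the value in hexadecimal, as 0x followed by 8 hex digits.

In big-endian order the high byte comes first in memory.
The bytes are already most-significant first: 0x14818DA9.

0x14818DA9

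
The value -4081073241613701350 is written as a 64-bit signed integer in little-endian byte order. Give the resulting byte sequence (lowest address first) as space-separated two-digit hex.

Two's complement of -4081073241613701350 in 64 bits: 4081073241613701350 = 0x38A2E27DA4BC90E6; invert → 0xC75D1D825B436F19; add 1 → 0xC75D1D825B436F1A.
Split into bytes (most-significant first): C7 5D 1D 82 5B 43 6F 1A.
In little-endian order the low byte comes first in memory.
So at ascending addresses the bytes are 1A 6F 43 5B 82 1D 5D C7.

1A 6F 43 5B 82 1D 5D C7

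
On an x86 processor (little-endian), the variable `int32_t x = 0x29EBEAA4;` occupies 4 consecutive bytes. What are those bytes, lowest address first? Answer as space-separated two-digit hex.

A4 EA EB 29

Split into bytes (most-significant first): 29 EB EA A4.
In little-endian order the low byte comes first in memory.
So at ascending addresses the bytes are A4 EA EB 29.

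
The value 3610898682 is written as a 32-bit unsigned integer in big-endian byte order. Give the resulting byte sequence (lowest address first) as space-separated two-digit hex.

D7 39 F0 FA

3610898682 in hexadecimal, padded to 32 bits, is 0xD739F0FA.
Split into bytes (most-significant first): D7 39 F0 FA.
Big-endian: lowest address holds the most-significant byte.
So the memory order matches the most-significant-first order: D7 39 F0 FA.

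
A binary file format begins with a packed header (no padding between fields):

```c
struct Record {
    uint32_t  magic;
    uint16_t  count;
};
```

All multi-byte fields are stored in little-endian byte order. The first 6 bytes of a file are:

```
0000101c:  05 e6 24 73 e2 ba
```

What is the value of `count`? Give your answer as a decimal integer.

`count` follows `magic` (4 bytes), so it starts at byte offset 4 and occupies 2 bytes.
Bytes at offsets 4..5: E2 BA.
In little-endian order the low byte comes first in memory.
Reassemble most-significant byte first: BA E2 → 0xBAE2.
0xBAE2 = 47842.

47842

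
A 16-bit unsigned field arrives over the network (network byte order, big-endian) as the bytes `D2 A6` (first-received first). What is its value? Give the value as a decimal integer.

In big-endian order the high byte comes first in memory.
The bytes are already most-significant first: 0xD2A6.
0xD2A6 = 53926.

53926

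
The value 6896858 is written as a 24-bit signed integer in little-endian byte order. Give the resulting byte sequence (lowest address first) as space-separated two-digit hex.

6896858 in hexadecimal, padded to 24 bits, is 0x693CDA.
Split into bytes (most-significant first): 69 3C DA.
Little-endian stores the least-significant byte at the lowest address.
So at ascending addresses the bytes are DA 3C 69.

DA 3C 69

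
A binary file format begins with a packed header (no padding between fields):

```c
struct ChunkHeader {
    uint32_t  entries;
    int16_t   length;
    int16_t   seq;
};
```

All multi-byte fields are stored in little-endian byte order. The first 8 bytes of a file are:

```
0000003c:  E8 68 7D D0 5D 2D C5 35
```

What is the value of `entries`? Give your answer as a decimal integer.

`entries` is the first field, at byte offset 0, occupying 4 bytes.
Bytes at offsets 0..3: E8 68 7D D0.
Little-endian: lowest address holds the least-significant byte.
Reassemble most-significant byte first: D0 7D 68 E8 → 0xD07D68E8.
0xD07D68E8 = 3497879784.

3497879784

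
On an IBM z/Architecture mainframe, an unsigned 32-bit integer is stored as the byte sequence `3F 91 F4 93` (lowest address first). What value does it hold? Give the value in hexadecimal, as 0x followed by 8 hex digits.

In big-endian order the high byte comes first in memory.
The bytes are already most-significant first: 0x3F91F493.

0x3F91F493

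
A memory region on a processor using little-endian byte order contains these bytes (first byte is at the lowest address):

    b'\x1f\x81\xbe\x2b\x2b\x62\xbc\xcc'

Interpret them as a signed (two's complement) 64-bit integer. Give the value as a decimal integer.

-3693969656793628385

Little-endian: lowest address holds the least-significant byte.
Reassemble most-significant byte first: CC BC 62 2B 2B BE 81 1F → 0xCCBC622B2BBE811F.
Top bit is set, so as a signed 64-bit value this is 0xCCBC622B2BBE811F − 2^64 = -3693969656793628385.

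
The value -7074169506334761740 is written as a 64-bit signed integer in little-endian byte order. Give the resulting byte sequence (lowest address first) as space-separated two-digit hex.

F4 1C 04 86 50 80 D3 9D

Two's complement of -7074169506334761740 in 64 bits: 7074169506334761740 = 0x622C7FAF79FBE30C; invert → 0x9DD3805086041CF3; add 1 → 0x9DD3805086041CF4.
Split into bytes (most-significant first): 9D D3 80 50 86 04 1C F4.
In little-endian order the low byte comes first in memory.
So at ascending addresses the bytes are F4 1C 04 86 50 80 D3 9D.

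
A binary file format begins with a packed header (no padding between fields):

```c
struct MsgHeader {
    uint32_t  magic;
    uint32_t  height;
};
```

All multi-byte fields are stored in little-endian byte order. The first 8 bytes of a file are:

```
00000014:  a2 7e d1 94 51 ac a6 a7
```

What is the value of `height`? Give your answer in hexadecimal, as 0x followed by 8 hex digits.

`height` follows `magic` (4 bytes), so it starts at byte offset 4 and occupies 4 bytes.
Bytes at offsets 4..7: 51 AC A6 A7.
Little-endian: lowest address holds the least-significant byte.
Reassemble most-significant byte first: A7 A6 AC 51 → 0xA7A6AC51.

0xA7A6AC51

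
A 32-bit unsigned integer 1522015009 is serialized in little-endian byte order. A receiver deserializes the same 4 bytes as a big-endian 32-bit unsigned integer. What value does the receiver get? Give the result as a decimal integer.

555464794

1522015009 in 32-bit hexadecimal is 0x5AB81B21.
Stored little-endian, the bytes at ascending addresses are 21 1B B8 5A.
Read back as big-endian, the last byte is least significant, giving 0x211BB85A.
0x211BB85A = 555464794.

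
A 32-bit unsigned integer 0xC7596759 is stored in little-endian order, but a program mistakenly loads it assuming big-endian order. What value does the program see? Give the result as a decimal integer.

1499945415

Stored little-endian, the bytes at ascending addresses are 59 67 59 C7.
Read back as big-endian, the last byte is least significant, giving 0x596759C7.
0x596759C7 = 1499945415.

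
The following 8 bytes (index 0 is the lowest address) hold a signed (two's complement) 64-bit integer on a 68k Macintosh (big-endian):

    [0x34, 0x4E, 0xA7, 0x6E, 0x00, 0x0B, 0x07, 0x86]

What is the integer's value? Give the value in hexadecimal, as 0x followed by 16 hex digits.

0x344EA76E000B0786

Big-endian stores the most-significant byte at the lowest address.
The bytes are already most-significant first: 0x344EA76E000B0786.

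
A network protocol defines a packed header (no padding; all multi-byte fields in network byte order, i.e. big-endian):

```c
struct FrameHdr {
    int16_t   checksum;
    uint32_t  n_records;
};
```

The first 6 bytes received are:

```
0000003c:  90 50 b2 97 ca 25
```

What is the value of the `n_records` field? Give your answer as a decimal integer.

2996292133

`n_records` follows `checksum` (2 bytes), so it starts at byte offset 2 and occupies 4 bytes.
Bytes at offsets 2..5: B2 97 CA 25.
Big-endian: lowest address holds the most-significant byte.
The bytes are already most-significant first: 0xB297CA25.
0xB297CA25 = 2996292133.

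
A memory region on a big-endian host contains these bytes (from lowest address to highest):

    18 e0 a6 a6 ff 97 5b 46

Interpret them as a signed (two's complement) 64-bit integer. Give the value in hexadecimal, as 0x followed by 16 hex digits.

0x18E0A6A6FF975B46

In big-endian order the high byte comes first in memory.
The bytes are already most-significant first: 0x18E0A6A6FF975B46.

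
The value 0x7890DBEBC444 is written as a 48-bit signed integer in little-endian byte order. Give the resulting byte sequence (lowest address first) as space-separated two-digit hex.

Split into bytes (most-significant first): 78 90 DB EB C4 44.
Little-endian: lowest address holds the least-significant byte.
So at ascending addresses the bytes are 44 C4 EB DB 90 78.

44 C4 EB DB 90 78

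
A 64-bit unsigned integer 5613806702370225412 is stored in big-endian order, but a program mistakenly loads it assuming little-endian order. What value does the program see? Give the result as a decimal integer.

359579732016097357

5613806702370225412 in 64-bit hexadecimal is 0x4DE83F73DC7BFD04.
Stored big-endian, the bytes at ascending addresses are 4D E8 3F 73 DC 7B FD 04.
Read back as little-endian, the first byte is least significant, giving 0x04FD7BDC733FE84D.
0x04FD7BDC733FE84D = 359579732016097357.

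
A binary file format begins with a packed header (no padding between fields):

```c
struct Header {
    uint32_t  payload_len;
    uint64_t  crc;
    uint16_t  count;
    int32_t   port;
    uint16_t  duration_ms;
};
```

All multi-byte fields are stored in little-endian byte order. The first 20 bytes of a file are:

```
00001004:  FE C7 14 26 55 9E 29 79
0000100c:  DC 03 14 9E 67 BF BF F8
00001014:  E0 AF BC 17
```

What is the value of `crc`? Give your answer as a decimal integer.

`crc` follows `payload_len` (4 bytes), so it starts at byte offset 4 and occupies 8 bytes.
Bytes at offsets 4..11: 55 9E 29 79 DC 03 14 9E.
In little-endian order the low byte comes first in memory.
Reassemble most-significant byte first: 9E 14 03 DC 79 29 9E 55 → 0x9E1403DC79299E55.
0x9E1403DC79299E55 = 11390733602987286101.

11390733602987286101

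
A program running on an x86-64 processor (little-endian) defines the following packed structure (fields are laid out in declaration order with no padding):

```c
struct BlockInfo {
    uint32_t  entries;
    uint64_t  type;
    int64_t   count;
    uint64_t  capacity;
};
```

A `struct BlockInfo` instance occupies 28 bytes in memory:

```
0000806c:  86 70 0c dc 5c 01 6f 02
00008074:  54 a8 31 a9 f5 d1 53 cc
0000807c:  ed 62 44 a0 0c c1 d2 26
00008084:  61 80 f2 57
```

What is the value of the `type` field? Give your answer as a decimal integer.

`type` follows `entries` (4 bytes), so it starts at byte offset 4 and occupies 8 bytes.
Bytes at offsets 4..11: 5C 01 6F 02 54 A8 31 A9.
In little-endian order the low byte comes first in memory.
Reassemble most-significant byte first: A9 31 A8 54 02 6F 01 5C → 0xA931A854026F015C.
0xA931A854026F015C = 12191710745040191836.

12191710745040191836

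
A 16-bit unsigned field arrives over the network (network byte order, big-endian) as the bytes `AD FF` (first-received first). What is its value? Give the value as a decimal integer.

In big-endian order the high byte comes first in memory.
The bytes are already most-significant first: 0xADFF.
0xADFF = 44543.

44543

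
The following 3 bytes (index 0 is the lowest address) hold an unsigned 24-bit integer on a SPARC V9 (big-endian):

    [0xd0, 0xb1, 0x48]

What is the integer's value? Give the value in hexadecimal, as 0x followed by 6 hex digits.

In big-endian order the high byte comes first in memory.
The bytes are already most-significant first: 0xD0B148.

0xD0B148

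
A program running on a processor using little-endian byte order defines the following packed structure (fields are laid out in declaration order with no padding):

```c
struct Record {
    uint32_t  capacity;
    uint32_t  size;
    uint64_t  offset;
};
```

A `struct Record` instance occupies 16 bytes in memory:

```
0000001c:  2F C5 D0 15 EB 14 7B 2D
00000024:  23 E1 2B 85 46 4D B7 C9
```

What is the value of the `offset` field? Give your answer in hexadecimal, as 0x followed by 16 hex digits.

0xC9B74D46852BE123

`offset` follows `capacity` (4 B), `size` (4 B), so it starts at offset 4 + 4 = 8 and occupies 8 bytes.
Bytes at offsets 8..15: 23 E1 2B 85 46 4D B7 C9.
Little-endian stores the least-significant byte at the lowest address.
Reassemble most-significant byte first: C9 B7 4D 46 85 2B E1 23 → 0xC9B74D46852BE123.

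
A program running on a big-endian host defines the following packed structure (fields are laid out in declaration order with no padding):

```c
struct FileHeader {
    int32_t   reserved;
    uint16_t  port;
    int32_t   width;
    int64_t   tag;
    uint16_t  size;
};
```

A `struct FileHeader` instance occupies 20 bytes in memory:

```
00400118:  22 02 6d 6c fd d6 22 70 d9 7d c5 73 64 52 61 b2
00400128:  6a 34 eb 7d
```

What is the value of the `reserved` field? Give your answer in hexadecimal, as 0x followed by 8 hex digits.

`reserved` is the first field, at byte offset 0, occupying 4 bytes.
Bytes at offsets 0..3: 22 02 6D 6C.
Big-endian: lowest address holds the most-significant byte.
The bytes are already most-significant first: 0x22026D6C.

0x22026D6C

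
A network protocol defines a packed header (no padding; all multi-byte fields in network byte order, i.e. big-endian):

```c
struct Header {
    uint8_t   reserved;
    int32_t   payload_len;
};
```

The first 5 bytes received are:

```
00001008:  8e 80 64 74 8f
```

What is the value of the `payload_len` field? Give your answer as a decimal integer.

-2140900209

`payload_len` follows `reserved` (1 byte), so it starts at byte offset 1 and occupies 4 bytes.
Bytes at offsets 1..4: 80 64 74 8F.
Big-endian: lowest address holds the most-significant byte.
The bytes are already most-significant first: 0x8064748F.
Top bit is set, so as a signed 32-bit value this is 0x8064748F − 2^32 = -2140900209.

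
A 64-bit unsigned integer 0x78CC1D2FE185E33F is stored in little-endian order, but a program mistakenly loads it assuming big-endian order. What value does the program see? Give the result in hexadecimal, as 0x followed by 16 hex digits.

0x3FE385E12F1DCC78

Stored little-endian, the bytes at ascending addresses are 3F E3 85 E1 2F 1D CC 78.
Read back as big-endian, the last byte is least significant, giving 0x3FE385E12F1DCC78.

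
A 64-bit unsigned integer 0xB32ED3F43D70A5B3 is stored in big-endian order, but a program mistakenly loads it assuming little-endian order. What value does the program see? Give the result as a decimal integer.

Stored big-endian, the bytes at ascending addresses are B3 2E D3 F4 3D 70 A5 B3.
Read back as little-endian, the first byte is least significant, giving 0xB3A5703DF4D32EB3.
0xB3A5703DF4D32EB3 = 12944876115349155507.

12944876115349155507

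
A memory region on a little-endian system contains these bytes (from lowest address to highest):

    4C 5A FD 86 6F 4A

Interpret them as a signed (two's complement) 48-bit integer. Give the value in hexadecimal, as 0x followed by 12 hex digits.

In little-endian order the low byte comes first in memory.
Reassemble most-significant byte first: 4A 6F 86 FD 5A 4C → 0x4A6F86FD5A4C.

0x4A6F86FD5A4C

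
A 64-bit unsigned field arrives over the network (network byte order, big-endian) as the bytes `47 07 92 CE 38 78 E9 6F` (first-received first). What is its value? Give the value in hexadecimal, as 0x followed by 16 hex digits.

0x470792CE3878E96F

In big-endian order the high byte comes first in memory.
The bytes are already most-significant first: 0x470792CE3878E96F.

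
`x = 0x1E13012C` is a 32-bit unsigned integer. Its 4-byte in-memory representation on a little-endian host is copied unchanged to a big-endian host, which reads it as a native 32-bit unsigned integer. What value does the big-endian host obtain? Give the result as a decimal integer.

738267934

Stored little-endian, the bytes at ascending addresses are 2C 01 13 1E.
Read back as big-endian, the last byte is least significant, giving 0x2C01131E.
0x2C01131E = 738267934.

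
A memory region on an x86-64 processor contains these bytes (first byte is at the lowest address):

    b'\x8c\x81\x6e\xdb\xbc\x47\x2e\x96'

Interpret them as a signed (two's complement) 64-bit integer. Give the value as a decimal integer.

-7625078242630794868

Little-endian: lowest address holds the least-significant byte.
Reassemble most-significant byte first: 96 2E 47 BC DB 6E 81 8C → 0x962E47BCDB6E818C.
Top bit is set, so as a signed 64-bit value this is 0x962E47BCDB6E818C − 2^64 = -7625078242630794868.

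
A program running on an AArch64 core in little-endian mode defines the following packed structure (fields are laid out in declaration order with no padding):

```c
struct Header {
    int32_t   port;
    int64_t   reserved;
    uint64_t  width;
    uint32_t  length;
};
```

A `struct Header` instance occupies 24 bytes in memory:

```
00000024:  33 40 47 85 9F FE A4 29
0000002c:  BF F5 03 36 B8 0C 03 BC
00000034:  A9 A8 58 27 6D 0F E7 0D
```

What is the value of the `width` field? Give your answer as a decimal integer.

2835201412386983096

`width` follows `port` (4 B), `reserved` (8 B), so it starts at offset 4 + 8 = 12 and occupies 8 bytes.
Bytes at offsets 12..19: B8 0C 03 BC A9 A8 58 27.
Little-endian stores the least-significant byte at the lowest address.
Reassemble most-significant byte first: 27 58 A8 A9 BC 03 0C B8 → 0x2758A8A9BC030CB8.
0x2758A8A9BC030CB8 = 2835201412386983096.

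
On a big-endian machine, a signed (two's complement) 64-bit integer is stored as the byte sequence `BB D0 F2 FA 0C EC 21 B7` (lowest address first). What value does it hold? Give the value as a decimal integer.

-4913160037688663625

Big-endian stores the most-significant byte at the lowest address.
The bytes are already most-significant first: 0xBBD0F2FA0CEC21B7.
Top bit is set, so as a signed 64-bit value this is 0xBBD0F2FA0CEC21B7 − 2^64 = -4913160037688663625.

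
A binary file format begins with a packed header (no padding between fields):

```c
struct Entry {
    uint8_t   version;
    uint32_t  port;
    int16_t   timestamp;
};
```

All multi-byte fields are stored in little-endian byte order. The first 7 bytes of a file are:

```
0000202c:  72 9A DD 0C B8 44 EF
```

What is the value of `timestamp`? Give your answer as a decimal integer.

-4284

`timestamp` follows `version` (1 B), `port` (4 B), so it starts at offset 1 + 4 = 5 and occupies 2 bytes.
Bytes at offsets 5..6: 44 EF.
Little-endian: lowest address holds the least-significant byte.
Reassemble most-significant byte first: EF 44 → 0xEF44.
Top bit is set, so as a signed 16-bit value this is 0xEF44 − 2^16 = -4284.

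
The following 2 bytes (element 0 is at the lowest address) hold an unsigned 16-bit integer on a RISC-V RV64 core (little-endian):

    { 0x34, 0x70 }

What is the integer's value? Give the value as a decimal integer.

28724

Little-endian: lowest address holds the least-significant byte.
Reassemble most-significant byte first: 70 34 → 0x7034.
0x7034 = 28724.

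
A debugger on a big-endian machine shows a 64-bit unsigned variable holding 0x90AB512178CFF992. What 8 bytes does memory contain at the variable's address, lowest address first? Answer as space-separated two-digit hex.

90 AB 51 21 78 CF F9 92

Split into bytes (most-significant first): 90 AB 51 21 78 CF F9 92.
In big-endian order the high byte comes first in memory.
So the memory order matches the most-significant-first order: 90 AB 51 21 78 CF F9 92.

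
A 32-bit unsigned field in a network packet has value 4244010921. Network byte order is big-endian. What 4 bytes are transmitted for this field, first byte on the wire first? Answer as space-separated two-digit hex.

FC F6 77 A9

4244010921 in hexadecimal, padded to 32 bits, is 0xFCF677A9.
Split into bytes (most-significant first): FC F6 77 A9.
Big-endian stores the most-significant byte at the lowest address.
So the memory order matches the most-significant-first order: FC F6 77 A9.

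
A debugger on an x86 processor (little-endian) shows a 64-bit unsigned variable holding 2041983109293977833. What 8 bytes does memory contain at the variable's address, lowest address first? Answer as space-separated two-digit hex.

E9 B0 D0 AA D1 94 56 1C

2041983109293977833 in hexadecimal, padded to 64 bits, is 0x1C5694D1AAD0B0E9.
Split into bytes (most-significant first): 1C 56 94 D1 AA D0 B0 E9.
Little-endian: lowest address holds the least-significant byte.
So at ascending addresses the bytes are E9 B0 D0 AA D1 94 56 1C.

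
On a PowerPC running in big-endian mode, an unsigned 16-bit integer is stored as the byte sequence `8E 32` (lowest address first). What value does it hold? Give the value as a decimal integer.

Big-endian: lowest address holds the most-significant byte.
The bytes are already most-significant first: 0x8E32.
0x8E32 = 36402.

36402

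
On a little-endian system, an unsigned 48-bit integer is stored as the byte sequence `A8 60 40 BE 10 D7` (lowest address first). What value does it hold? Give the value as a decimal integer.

Little-endian stores the least-significant byte at the lowest address.
Reassemble most-significant byte first: D7 10 BE 40 60 A8 → 0xD710BE4060A8.
0xD710BE4060A8 = 236466911338664.

236466911338664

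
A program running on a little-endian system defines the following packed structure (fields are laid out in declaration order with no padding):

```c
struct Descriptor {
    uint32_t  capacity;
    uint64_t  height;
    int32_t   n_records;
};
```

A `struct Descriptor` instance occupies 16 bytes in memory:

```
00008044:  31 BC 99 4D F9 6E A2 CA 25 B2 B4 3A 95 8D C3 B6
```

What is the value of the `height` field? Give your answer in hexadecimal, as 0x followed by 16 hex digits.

0x3AB4B225CAA26EF9

`height` follows `capacity` (4 bytes), so it starts at byte offset 4 and occupies 8 bytes.
Bytes at offsets 4..11: F9 6E A2 CA 25 B2 B4 3A.
Little-endian stores the least-significant byte at the lowest address.
Reassemble most-significant byte first: 3A B4 B2 25 CA A2 6E F9 → 0x3AB4B225CAA26EF9.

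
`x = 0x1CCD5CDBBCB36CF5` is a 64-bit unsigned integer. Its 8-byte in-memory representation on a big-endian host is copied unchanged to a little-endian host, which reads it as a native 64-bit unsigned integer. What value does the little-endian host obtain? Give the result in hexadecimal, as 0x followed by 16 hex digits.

0xF56CB3BCDB5CCD1C

Stored big-endian, the bytes at ascending addresses are 1C CD 5C DB BC B3 6C F5.
Read back as little-endian, the first byte is least significant, giving 0xF56CB3BCDB5CCD1C.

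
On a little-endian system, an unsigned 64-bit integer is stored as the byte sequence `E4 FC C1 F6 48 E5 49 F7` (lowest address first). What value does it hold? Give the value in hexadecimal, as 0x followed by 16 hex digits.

0xF749E548F6C1FCE4

Little-endian stores the least-significant byte at the lowest address.
Reassemble most-significant byte first: F7 49 E5 48 F6 C1 FC E4 → 0xF749E548F6C1FCE4.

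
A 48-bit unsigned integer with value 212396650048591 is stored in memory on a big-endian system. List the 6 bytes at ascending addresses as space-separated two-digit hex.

212396650048591 in hexadecimal, padded to 48 bits, is 0xC12C72E0AC4F.
Split into bytes (most-significant first): C1 2C 72 E0 AC 4F.
Big-endian: lowest address holds the most-significant byte.
So the memory order matches the most-significant-first order: C1 2C 72 E0 AC 4F.

C1 2C 72 E0 AC 4F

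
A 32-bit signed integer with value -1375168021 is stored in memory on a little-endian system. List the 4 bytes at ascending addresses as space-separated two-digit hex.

EB 99 08 AE

Two's complement of -1375168021 in 32 bits: 1375168021 = 0x51F76615; invert → 0xAE0899EA; add 1 → 0xAE0899EB.
Split into bytes (most-significant first): AE 08 99 EB.
Little-endian: lowest address holds the least-significant byte.
So at ascending addresses the bytes are EB 99 08 AE.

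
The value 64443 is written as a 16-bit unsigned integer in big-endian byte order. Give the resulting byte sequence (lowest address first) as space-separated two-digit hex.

64443 in hexadecimal, padded to 16 bits, is 0xFBBB.
Split into bytes (most-significant first): FB BB.
Big-endian: lowest address holds the most-significant byte.
So the memory order matches the most-significant-first order: FB BB.

FB BB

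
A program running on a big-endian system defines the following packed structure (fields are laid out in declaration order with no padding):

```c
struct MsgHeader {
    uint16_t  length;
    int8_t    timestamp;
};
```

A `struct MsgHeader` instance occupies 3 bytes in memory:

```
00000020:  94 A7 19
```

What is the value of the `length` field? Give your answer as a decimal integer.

`length` is the first field, at byte offset 0, occupying 2 bytes.
Bytes at offsets 0..1: 94 A7.
Big-endian stores the most-significant byte at the lowest address.
The bytes are already most-significant first: 0x94A7.
0x94A7 = 38055.

38055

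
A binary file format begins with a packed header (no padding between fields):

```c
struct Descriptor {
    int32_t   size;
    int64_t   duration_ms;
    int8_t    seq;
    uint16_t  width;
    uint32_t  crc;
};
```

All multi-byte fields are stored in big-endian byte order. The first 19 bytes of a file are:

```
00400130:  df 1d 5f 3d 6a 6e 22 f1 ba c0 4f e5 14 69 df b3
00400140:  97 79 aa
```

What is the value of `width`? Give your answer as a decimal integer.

27103

`width` follows `size` (4 B), `duration_ms` (8 B), `seq` (1 B), so it starts at offset 4 + 8 + 1 = 13 and occupies 2 bytes.
Bytes at offsets 13..14: 69 DF.
Big-endian: lowest address holds the most-significant byte.
The bytes are already most-significant first: 0x69DF.
0x69DF = 27103.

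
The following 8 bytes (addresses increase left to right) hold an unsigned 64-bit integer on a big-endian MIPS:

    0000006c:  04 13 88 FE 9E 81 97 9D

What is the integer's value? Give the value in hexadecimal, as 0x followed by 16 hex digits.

0x041388FE9E81979D

Big-endian stores the most-significant byte at the lowest address.
The bytes are already most-significant first: 0x041388FE9E81979D.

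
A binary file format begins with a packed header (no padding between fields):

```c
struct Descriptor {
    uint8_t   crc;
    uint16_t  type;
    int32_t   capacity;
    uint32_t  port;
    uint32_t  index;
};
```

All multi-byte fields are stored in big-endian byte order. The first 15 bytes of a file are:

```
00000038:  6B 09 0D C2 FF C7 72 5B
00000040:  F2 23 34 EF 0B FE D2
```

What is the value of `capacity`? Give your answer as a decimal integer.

-1023424654

`capacity` follows `crc` (1 B), `type` (2 B), so it starts at offset 1 + 2 = 3 and occupies 4 bytes.
Bytes at offsets 3..6: C2 FF C7 72.
Big-endian: lowest address holds the most-significant byte.
The bytes are already most-significant first: 0xC2FFC772.
Top bit is set, so as a signed 32-bit value this is 0xC2FFC772 − 2^32 = -1023424654.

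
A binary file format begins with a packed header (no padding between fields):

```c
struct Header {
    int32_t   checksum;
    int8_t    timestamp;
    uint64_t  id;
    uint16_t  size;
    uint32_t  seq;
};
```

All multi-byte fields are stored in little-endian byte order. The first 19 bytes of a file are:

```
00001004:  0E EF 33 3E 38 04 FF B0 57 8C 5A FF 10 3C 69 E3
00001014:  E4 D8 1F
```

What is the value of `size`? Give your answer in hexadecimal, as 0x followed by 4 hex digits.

`size` follows `checksum` (4 B), `timestamp` (1 B), `id` (8 B), so it starts at offset 4 + 1 + 8 = 13 and occupies 2 bytes.
Bytes at offsets 13..14: 3C 69.
In little-endian order the low byte comes first in memory.
Reassemble most-significant byte first: 69 3C → 0x693C.

0x693C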